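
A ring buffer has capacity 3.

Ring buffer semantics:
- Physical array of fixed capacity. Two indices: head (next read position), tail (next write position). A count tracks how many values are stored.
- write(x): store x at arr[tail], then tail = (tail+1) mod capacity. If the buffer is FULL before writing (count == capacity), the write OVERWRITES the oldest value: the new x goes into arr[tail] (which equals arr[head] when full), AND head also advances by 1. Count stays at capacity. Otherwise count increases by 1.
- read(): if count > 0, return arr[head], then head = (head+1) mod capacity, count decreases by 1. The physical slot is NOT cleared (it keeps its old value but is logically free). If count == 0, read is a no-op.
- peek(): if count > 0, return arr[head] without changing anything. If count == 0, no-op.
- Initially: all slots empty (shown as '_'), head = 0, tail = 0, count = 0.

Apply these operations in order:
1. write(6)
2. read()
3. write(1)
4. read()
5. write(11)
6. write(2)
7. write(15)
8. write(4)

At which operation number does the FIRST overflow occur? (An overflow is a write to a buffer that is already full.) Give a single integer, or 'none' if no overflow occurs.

After op 1 (write(6)): arr=[6 _ _] head=0 tail=1 count=1
After op 2 (read()): arr=[6 _ _] head=1 tail=1 count=0
After op 3 (write(1)): arr=[6 1 _] head=1 tail=2 count=1
After op 4 (read()): arr=[6 1 _] head=2 tail=2 count=0
After op 5 (write(11)): arr=[6 1 11] head=2 tail=0 count=1
After op 6 (write(2)): arr=[2 1 11] head=2 tail=1 count=2
After op 7 (write(15)): arr=[2 15 11] head=2 tail=2 count=3
After op 8 (write(4)): arr=[2 15 4] head=0 tail=0 count=3

Answer: 8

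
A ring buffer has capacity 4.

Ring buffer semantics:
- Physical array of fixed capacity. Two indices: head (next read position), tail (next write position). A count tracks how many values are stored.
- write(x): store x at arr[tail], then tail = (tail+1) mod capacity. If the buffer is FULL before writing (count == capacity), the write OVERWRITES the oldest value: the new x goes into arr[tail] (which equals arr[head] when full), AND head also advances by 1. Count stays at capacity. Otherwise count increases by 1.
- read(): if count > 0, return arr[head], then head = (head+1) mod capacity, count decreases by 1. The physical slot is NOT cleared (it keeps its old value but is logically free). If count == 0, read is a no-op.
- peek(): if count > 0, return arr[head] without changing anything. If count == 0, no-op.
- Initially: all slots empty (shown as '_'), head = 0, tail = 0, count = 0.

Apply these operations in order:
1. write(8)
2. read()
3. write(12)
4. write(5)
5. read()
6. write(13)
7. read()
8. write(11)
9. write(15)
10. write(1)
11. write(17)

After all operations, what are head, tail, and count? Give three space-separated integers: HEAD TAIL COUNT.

Answer: 0 0 4

Derivation:
After op 1 (write(8)): arr=[8 _ _ _] head=0 tail=1 count=1
After op 2 (read()): arr=[8 _ _ _] head=1 tail=1 count=0
After op 3 (write(12)): arr=[8 12 _ _] head=1 tail=2 count=1
After op 4 (write(5)): arr=[8 12 5 _] head=1 tail=3 count=2
After op 5 (read()): arr=[8 12 5 _] head=2 tail=3 count=1
After op 6 (write(13)): arr=[8 12 5 13] head=2 tail=0 count=2
After op 7 (read()): arr=[8 12 5 13] head=3 tail=0 count=1
After op 8 (write(11)): arr=[11 12 5 13] head=3 tail=1 count=2
After op 9 (write(15)): arr=[11 15 5 13] head=3 tail=2 count=3
After op 10 (write(1)): arr=[11 15 1 13] head=3 tail=3 count=4
After op 11 (write(17)): arr=[11 15 1 17] head=0 tail=0 count=4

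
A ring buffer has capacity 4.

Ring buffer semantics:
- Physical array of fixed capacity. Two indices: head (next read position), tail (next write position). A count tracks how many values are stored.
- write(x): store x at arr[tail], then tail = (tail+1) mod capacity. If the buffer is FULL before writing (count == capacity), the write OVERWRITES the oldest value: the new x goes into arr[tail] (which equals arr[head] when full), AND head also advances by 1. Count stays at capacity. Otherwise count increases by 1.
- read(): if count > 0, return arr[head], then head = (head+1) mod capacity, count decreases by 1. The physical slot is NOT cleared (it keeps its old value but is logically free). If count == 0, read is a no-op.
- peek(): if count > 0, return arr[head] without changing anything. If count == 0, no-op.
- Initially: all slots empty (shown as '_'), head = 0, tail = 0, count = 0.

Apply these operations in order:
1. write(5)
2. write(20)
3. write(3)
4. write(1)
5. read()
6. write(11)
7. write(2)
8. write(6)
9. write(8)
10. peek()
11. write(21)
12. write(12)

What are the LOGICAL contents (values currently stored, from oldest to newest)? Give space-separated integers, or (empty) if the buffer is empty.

Answer: 6 8 21 12

Derivation:
After op 1 (write(5)): arr=[5 _ _ _] head=0 tail=1 count=1
After op 2 (write(20)): arr=[5 20 _ _] head=0 tail=2 count=2
After op 3 (write(3)): arr=[5 20 3 _] head=0 tail=3 count=3
After op 4 (write(1)): arr=[5 20 3 1] head=0 tail=0 count=4
After op 5 (read()): arr=[5 20 3 1] head=1 tail=0 count=3
After op 6 (write(11)): arr=[11 20 3 1] head=1 tail=1 count=4
After op 7 (write(2)): arr=[11 2 3 1] head=2 tail=2 count=4
After op 8 (write(6)): arr=[11 2 6 1] head=3 tail=3 count=4
After op 9 (write(8)): arr=[11 2 6 8] head=0 tail=0 count=4
After op 10 (peek()): arr=[11 2 6 8] head=0 tail=0 count=4
After op 11 (write(21)): arr=[21 2 6 8] head=1 tail=1 count=4
After op 12 (write(12)): arr=[21 12 6 8] head=2 tail=2 count=4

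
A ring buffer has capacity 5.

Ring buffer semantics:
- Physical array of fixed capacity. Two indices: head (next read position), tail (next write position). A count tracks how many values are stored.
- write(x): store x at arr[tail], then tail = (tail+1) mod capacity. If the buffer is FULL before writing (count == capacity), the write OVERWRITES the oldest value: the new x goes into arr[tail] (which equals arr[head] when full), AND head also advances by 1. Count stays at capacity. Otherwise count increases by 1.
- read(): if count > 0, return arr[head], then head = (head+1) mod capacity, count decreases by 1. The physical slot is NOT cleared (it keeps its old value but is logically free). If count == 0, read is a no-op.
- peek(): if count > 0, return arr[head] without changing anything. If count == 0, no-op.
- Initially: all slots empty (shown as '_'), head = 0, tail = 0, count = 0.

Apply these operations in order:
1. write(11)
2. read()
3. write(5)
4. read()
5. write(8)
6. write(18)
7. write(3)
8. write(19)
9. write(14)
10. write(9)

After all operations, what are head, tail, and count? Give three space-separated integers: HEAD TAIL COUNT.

Answer: 3 3 5

Derivation:
After op 1 (write(11)): arr=[11 _ _ _ _] head=0 tail=1 count=1
After op 2 (read()): arr=[11 _ _ _ _] head=1 tail=1 count=0
After op 3 (write(5)): arr=[11 5 _ _ _] head=1 tail=2 count=1
After op 4 (read()): arr=[11 5 _ _ _] head=2 tail=2 count=0
After op 5 (write(8)): arr=[11 5 8 _ _] head=2 tail=3 count=1
After op 6 (write(18)): arr=[11 5 8 18 _] head=2 tail=4 count=2
After op 7 (write(3)): arr=[11 5 8 18 3] head=2 tail=0 count=3
After op 8 (write(19)): arr=[19 5 8 18 3] head=2 tail=1 count=4
After op 9 (write(14)): arr=[19 14 8 18 3] head=2 tail=2 count=5
After op 10 (write(9)): arr=[19 14 9 18 3] head=3 tail=3 count=5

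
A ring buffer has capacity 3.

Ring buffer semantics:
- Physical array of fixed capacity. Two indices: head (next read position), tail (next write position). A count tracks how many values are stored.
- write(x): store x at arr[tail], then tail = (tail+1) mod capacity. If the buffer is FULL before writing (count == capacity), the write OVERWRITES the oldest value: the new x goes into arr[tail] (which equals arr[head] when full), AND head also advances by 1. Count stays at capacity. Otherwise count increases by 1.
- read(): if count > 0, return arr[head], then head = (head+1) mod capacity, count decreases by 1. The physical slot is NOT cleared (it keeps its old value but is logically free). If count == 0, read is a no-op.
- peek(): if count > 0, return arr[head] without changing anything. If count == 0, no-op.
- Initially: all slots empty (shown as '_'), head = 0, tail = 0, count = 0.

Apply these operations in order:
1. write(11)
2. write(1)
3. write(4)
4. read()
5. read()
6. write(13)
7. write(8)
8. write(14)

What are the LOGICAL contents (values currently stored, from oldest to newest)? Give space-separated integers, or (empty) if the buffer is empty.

Answer: 13 8 14

Derivation:
After op 1 (write(11)): arr=[11 _ _] head=0 tail=1 count=1
After op 2 (write(1)): arr=[11 1 _] head=0 tail=2 count=2
After op 3 (write(4)): arr=[11 1 4] head=0 tail=0 count=3
After op 4 (read()): arr=[11 1 4] head=1 tail=0 count=2
After op 5 (read()): arr=[11 1 4] head=2 tail=0 count=1
After op 6 (write(13)): arr=[13 1 4] head=2 tail=1 count=2
After op 7 (write(8)): arr=[13 8 4] head=2 tail=2 count=3
After op 8 (write(14)): arr=[13 8 14] head=0 tail=0 count=3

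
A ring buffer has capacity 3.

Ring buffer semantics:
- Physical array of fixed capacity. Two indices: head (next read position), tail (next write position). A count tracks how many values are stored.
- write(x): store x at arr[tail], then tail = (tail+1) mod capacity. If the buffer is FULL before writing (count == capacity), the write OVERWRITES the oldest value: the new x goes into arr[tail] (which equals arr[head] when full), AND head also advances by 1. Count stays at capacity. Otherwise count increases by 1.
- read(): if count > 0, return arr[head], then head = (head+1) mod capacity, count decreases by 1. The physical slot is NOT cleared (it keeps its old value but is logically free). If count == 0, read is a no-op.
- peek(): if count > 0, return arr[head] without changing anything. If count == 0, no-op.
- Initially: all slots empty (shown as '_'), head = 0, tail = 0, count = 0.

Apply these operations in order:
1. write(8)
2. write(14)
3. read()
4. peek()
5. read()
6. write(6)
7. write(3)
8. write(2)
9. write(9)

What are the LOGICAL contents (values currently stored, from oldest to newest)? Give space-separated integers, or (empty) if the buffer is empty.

Answer: 3 2 9

Derivation:
After op 1 (write(8)): arr=[8 _ _] head=0 tail=1 count=1
After op 2 (write(14)): arr=[8 14 _] head=0 tail=2 count=2
After op 3 (read()): arr=[8 14 _] head=1 tail=2 count=1
After op 4 (peek()): arr=[8 14 _] head=1 tail=2 count=1
After op 5 (read()): arr=[8 14 _] head=2 tail=2 count=0
After op 6 (write(6)): arr=[8 14 6] head=2 tail=0 count=1
After op 7 (write(3)): arr=[3 14 6] head=2 tail=1 count=2
After op 8 (write(2)): arr=[3 2 6] head=2 tail=2 count=3
After op 9 (write(9)): arr=[3 2 9] head=0 tail=0 count=3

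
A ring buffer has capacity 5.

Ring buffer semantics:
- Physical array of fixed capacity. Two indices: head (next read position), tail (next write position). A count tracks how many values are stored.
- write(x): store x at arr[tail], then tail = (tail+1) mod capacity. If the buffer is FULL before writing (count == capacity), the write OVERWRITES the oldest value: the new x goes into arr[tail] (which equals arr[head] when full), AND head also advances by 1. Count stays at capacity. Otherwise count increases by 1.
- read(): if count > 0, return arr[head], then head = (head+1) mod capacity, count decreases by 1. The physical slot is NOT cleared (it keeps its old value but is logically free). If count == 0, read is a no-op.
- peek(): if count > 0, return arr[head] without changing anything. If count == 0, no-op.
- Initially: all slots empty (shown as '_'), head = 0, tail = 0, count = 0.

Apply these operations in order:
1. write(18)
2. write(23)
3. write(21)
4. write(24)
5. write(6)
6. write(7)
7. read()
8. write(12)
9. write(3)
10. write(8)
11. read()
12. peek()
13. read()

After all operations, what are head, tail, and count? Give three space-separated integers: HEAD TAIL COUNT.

Answer: 1 4 3

Derivation:
After op 1 (write(18)): arr=[18 _ _ _ _] head=0 tail=1 count=1
After op 2 (write(23)): arr=[18 23 _ _ _] head=0 tail=2 count=2
After op 3 (write(21)): arr=[18 23 21 _ _] head=0 tail=3 count=3
After op 4 (write(24)): arr=[18 23 21 24 _] head=0 tail=4 count=4
After op 5 (write(6)): arr=[18 23 21 24 6] head=0 tail=0 count=5
After op 6 (write(7)): arr=[7 23 21 24 6] head=1 tail=1 count=5
After op 7 (read()): arr=[7 23 21 24 6] head=2 tail=1 count=4
After op 8 (write(12)): arr=[7 12 21 24 6] head=2 tail=2 count=5
After op 9 (write(3)): arr=[7 12 3 24 6] head=3 tail=3 count=5
After op 10 (write(8)): arr=[7 12 3 8 6] head=4 tail=4 count=5
After op 11 (read()): arr=[7 12 3 8 6] head=0 tail=4 count=4
After op 12 (peek()): arr=[7 12 3 8 6] head=0 tail=4 count=4
After op 13 (read()): arr=[7 12 3 8 6] head=1 tail=4 count=3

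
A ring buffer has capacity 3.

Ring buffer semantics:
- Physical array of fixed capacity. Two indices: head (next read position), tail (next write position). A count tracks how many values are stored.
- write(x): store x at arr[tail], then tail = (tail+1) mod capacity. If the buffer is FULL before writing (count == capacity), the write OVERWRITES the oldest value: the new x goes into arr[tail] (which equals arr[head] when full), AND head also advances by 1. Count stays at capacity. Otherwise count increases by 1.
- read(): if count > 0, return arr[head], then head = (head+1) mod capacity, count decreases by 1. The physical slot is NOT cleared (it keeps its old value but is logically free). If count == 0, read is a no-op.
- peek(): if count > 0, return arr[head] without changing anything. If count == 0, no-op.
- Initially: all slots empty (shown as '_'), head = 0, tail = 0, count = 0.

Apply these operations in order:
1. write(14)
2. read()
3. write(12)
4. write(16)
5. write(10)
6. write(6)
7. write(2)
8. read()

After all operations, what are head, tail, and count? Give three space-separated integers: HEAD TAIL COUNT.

Answer: 1 0 2

Derivation:
After op 1 (write(14)): arr=[14 _ _] head=0 tail=1 count=1
After op 2 (read()): arr=[14 _ _] head=1 tail=1 count=0
After op 3 (write(12)): arr=[14 12 _] head=1 tail=2 count=1
After op 4 (write(16)): arr=[14 12 16] head=1 tail=0 count=2
After op 5 (write(10)): arr=[10 12 16] head=1 tail=1 count=3
After op 6 (write(6)): arr=[10 6 16] head=2 tail=2 count=3
After op 7 (write(2)): arr=[10 6 2] head=0 tail=0 count=3
After op 8 (read()): arr=[10 6 2] head=1 tail=0 count=2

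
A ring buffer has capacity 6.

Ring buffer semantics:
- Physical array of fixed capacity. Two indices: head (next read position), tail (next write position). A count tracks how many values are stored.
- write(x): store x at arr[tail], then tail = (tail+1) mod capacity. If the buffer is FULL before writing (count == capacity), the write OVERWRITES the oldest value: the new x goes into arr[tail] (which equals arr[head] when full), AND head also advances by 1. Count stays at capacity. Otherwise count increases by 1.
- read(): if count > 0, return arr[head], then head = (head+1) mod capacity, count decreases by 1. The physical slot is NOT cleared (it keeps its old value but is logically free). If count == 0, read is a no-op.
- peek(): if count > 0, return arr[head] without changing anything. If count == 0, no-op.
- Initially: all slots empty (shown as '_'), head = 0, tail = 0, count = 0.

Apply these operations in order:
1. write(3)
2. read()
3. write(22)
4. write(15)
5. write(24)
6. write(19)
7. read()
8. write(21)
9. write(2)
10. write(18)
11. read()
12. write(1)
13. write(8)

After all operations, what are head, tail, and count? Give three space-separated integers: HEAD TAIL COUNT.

After op 1 (write(3)): arr=[3 _ _ _ _ _] head=0 tail=1 count=1
After op 2 (read()): arr=[3 _ _ _ _ _] head=1 tail=1 count=0
After op 3 (write(22)): arr=[3 22 _ _ _ _] head=1 tail=2 count=1
After op 4 (write(15)): arr=[3 22 15 _ _ _] head=1 tail=3 count=2
After op 5 (write(24)): arr=[3 22 15 24 _ _] head=1 tail=4 count=3
After op 6 (write(19)): arr=[3 22 15 24 19 _] head=1 tail=5 count=4
After op 7 (read()): arr=[3 22 15 24 19 _] head=2 tail=5 count=3
After op 8 (write(21)): arr=[3 22 15 24 19 21] head=2 tail=0 count=4
After op 9 (write(2)): arr=[2 22 15 24 19 21] head=2 tail=1 count=5
After op 10 (write(18)): arr=[2 18 15 24 19 21] head=2 tail=2 count=6
After op 11 (read()): arr=[2 18 15 24 19 21] head=3 tail=2 count=5
After op 12 (write(1)): arr=[2 18 1 24 19 21] head=3 tail=3 count=6
After op 13 (write(8)): arr=[2 18 1 8 19 21] head=4 tail=4 count=6

Answer: 4 4 6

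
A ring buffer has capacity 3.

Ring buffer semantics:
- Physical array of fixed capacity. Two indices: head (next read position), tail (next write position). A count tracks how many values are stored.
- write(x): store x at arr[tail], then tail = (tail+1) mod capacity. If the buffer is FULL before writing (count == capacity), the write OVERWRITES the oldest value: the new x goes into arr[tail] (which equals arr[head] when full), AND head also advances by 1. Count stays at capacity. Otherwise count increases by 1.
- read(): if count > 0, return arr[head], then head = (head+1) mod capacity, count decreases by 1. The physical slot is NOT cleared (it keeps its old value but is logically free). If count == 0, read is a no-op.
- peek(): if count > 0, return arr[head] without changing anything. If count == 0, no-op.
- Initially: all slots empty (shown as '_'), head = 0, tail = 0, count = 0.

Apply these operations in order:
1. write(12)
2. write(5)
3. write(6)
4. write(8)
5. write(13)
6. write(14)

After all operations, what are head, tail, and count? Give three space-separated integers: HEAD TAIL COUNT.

Answer: 0 0 3

Derivation:
After op 1 (write(12)): arr=[12 _ _] head=0 tail=1 count=1
After op 2 (write(5)): arr=[12 5 _] head=0 tail=2 count=2
After op 3 (write(6)): arr=[12 5 6] head=0 tail=0 count=3
After op 4 (write(8)): arr=[8 5 6] head=1 tail=1 count=3
After op 5 (write(13)): arr=[8 13 6] head=2 tail=2 count=3
After op 6 (write(14)): arr=[8 13 14] head=0 tail=0 count=3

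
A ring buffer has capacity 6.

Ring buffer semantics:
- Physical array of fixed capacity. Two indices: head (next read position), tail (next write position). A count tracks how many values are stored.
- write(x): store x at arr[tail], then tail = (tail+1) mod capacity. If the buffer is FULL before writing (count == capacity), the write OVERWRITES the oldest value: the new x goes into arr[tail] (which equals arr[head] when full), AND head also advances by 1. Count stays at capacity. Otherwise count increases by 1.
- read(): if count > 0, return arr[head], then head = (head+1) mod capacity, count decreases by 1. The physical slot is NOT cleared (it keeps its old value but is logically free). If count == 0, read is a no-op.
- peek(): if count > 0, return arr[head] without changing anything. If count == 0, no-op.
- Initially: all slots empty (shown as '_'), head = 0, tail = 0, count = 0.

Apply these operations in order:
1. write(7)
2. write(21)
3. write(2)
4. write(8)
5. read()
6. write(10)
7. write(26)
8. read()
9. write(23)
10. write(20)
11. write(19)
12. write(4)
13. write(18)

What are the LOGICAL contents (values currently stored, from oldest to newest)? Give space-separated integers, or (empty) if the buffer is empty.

Answer: 26 23 20 19 4 18

Derivation:
After op 1 (write(7)): arr=[7 _ _ _ _ _] head=0 tail=1 count=1
After op 2 (write(21)): arr=[7 21 _ _ _ _] head=0 tail=2 count=2
After op 3 (write(2)): arr=[7 21 2 _ _ _] head=0 tail=3 count=3
After op 4 (write(8)): arr=[7 21 2 8 _ _] head=0 tail=4 count=4
After op 5 (read()): arr=[7 21 2 8 _ _] head=1 tail=4 count=3
After op 6 (write(10)): arr=[7 21 2 8 10 _] head=1 tail=5 count=4
After op 7 (write(26)): arr=[7 21 2 8 10 26] head=1 tail=0 count=5
After op 8 (read()): arr=[7 21 2 8 10 26] head=2 tail=0 count=4
After op 9 (write(23)): arr=[23 21 2 8 10 26] head=2 tail=1 count=5
After op 10 (write(20)): arr=[23 20 2 8 10 26] head=2 tail=2 count=6
After op 11 (write(19)): arr=[23 20 19 8 10 26] head=3 tail=3 count=6
After op 12 (write(4)): arr=[23 20 19 4 10 26] head=4 tail=4 count=6
After op 13 (write(18)): arr=[23 20 19 4 18 26] head=5 tail=5 count=6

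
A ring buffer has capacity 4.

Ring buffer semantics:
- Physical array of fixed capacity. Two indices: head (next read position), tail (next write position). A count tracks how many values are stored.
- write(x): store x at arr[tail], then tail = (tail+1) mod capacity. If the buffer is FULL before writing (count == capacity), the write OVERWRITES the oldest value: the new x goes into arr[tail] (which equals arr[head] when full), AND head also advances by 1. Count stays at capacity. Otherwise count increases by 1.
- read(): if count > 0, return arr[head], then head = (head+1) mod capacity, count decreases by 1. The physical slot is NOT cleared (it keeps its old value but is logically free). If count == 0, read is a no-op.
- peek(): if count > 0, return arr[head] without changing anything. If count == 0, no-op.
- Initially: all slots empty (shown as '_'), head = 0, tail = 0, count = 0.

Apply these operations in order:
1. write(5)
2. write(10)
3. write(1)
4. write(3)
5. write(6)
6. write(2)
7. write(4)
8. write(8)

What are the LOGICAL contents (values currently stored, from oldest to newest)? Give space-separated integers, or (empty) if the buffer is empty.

Answer: 6 2 4 8

Derivation:
After op 1 (write(5)): arr=[5 _ _ _] head=0 tail=1 count=1
After op 2 (write(10)): arr=[5 10 _ _] head=0 tail=2 count=2
After op 3 (write(1)): arr=[5 10 1 _] head=0 tail=3 count=3
After op 4 (write(3)): arr=[5 10 1 3] head=0 tail=0 count=4
After op 5 (write(6)): arr=[6 10 1 3] head=1 tail=1 count=4
After op 6 (write(2)): arr=[6 2 1 3] head=2 tail=2 count=4
After op 7 (write(4)): arr=[6 2 4 3] head=3 tail=3 count=4
After op 8 (write(8)): arr=[6 2 4 8] head=0 tail=0 count=4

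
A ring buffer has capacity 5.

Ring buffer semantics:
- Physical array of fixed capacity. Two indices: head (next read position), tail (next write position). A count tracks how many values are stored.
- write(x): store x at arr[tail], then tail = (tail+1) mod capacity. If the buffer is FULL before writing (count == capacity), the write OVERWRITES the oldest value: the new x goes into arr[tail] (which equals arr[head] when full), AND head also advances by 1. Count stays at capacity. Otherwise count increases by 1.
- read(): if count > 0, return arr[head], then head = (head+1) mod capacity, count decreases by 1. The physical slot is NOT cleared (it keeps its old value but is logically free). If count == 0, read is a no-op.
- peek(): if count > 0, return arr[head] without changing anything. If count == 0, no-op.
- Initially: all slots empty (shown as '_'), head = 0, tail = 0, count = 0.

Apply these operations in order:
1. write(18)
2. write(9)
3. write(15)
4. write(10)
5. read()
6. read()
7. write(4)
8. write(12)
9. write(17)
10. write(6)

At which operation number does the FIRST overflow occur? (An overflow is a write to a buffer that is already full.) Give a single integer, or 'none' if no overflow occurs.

After op 1 (write(18)): arr=[18 _ _ _ _] head=0 tail=1 count=1
After op 2 (write(9)): arr=[18 9 _ _ _] head=0 tail=2 count=2
After op 3 (write(15)): arr=[18 9 15 _ _] head=0 tail=3 count=3
After op 4 (write(10)): arr=[18 9 15 10 _] head=0 tail=4 count=4
After op 5 (read()): arr=[18 9 15 10 _] head=1 tail=4 count=3
After op 6 (read()): arr=[18 9 15 10 _] head=2 tail=4 count=2
After op 7 (write(4)): arr=[18 9 15 10 4] head=2 tail=0 count=3
After op 8 (write(12)): arr=[12 9 15 10 4] head=2 tail=1 count=4
After op 9 (write(17)): arr=[12 17 15 10 4] head=2 tail=2 count=5
After op 10 (write(6)): arr=[12 17 6 10 4] head=3 tail=3 count=5

Answer: 10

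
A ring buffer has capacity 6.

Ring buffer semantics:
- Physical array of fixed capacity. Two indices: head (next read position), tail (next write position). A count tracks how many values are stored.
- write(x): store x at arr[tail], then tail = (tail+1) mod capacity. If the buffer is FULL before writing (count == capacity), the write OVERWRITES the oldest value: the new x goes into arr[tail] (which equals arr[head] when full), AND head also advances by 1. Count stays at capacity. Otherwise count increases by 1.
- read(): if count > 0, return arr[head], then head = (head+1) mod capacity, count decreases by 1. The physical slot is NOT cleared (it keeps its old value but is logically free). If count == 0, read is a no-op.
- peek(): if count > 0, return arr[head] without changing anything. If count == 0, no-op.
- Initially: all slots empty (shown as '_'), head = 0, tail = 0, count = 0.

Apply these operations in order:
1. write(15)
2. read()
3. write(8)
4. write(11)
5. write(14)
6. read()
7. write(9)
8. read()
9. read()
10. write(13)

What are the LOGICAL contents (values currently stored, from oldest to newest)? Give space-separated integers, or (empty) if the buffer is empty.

After op 1 (write(15)): arr=[15 _ _ _ _ _] head=0 tail=1 count=1
After op 2 (read()): arr=[15 _ _ _ _ _] head=1 tail=1 count=0
After op 3 (write(8)): arr=[15 8 _ _ _ _] head=1 tail=2 count=1
After op 4 (write(11)): arr=[15 8 11 _ _ _] head=1 tail=3 count=2
After op 5 (write(14)): arr=[15 8 11 14 _ _] head=1 tail=4 count=3
After op 6 (read()): arr=[15 8 11 14 _ _] head=2 tail=4 count=2
After op 7 (write(9)): arr=[15 8 11 14 9 _] head=2 tail=5 count=3
After op 8 (read()): arr=[15 8 11 14 9 _] head=3 tail=5 count=2
After op 9 (read()): arr=[15 8 11 14 9 _] head=4 tail=5 count=1
After op 10 (write(13)): arr=[15 8 11 14 9 13] head=4 tail=0 count=2

Answer: 9 13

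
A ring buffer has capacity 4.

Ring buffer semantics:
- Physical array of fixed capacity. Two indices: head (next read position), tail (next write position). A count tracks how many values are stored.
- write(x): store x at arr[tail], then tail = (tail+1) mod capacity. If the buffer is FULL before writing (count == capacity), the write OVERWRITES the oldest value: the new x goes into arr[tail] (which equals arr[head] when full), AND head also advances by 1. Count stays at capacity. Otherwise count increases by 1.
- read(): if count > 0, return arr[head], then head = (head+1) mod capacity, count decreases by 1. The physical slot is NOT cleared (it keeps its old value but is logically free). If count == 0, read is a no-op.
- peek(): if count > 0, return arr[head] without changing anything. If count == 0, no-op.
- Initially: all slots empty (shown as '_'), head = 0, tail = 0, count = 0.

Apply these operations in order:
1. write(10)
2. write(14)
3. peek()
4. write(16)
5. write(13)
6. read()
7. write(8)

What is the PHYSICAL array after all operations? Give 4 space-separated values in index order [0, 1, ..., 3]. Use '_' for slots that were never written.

Answer: 8 14 16 13

Derivation:
After op 1 (write(10)): arr=[10 _ _ _] head=0 tail=1 count=1
After op 2 (write(14)): arr=[10 14 _ _] head=0 tail=2 count=2
After op 3 (peek()): arr=[10 14 _ _] head=0 tail=2 count=2
After op 4 (write(16)): arr=[10 14 16 _] head=0 tail=3 count=3
After op 5 (write(13)): arr=[10 14 16 13] head=0 tail=0 count=4
After op 6 (read()): arr=[10 14 16 13] head=1 tail=0 count=3
After op 7 (write(8)): arr=[8 14 16 13] head=1 tail=1 count=4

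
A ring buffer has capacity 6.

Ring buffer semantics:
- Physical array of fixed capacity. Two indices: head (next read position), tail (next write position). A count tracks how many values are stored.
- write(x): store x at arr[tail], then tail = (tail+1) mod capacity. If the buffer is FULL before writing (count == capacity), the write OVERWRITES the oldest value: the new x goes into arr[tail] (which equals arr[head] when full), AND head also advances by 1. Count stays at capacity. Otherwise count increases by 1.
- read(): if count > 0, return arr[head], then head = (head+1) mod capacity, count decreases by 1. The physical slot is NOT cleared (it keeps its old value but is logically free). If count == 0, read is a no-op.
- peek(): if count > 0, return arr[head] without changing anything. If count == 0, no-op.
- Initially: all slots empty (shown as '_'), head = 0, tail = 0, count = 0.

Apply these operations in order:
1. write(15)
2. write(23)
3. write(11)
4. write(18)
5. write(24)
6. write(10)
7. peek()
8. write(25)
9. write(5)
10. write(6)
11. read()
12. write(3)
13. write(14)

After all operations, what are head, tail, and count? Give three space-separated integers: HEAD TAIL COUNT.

Answer: 5 5 6

Derivation:
After op 1 (write(15)): arr=[15 _ _ _ _ _] head=0 tail=1 count=1
After op 2 (write(23)): arr=[15 23 _ _ _ _] head=0 tail=2 count=2
After op 3 (write(11)): arr=[15 23 11 _ _ _] head=0 tail=3 count=3
After op 4 (write(18)): arr=[15 23 11 18 _ _] head=0 tail=4 count=4
After op 5 (write(24)): arr=[15 23 11 18 24 _] head=0 tail=5 count=5
After op 6 (write(10)): arr=[15 23 11 18 24 10] head=0 tail=0 count=6
After op 7 (peek()): arr=[15 23 11 18 24 10] head=0 tail=0 count=6
After op 8 (write(25)): arr=[25 23 11 18 24 10] head=1 tail=1 count=6
After op 9 (write(5)): arr=[25 5 11 18 24 10] head=2 tail=2 count=6
After op 10 (write(6)): arr=[25 5 6 18 24 10] head=3 tail=3 count=6
After op 11 (read()): arr=[25 5 6 18 24 10] head=4 tail=3 count=5
After op 12 (write(3)): arr=[25 5 6 3 24 10] head=4 tail=4 count=6
After op 13 (write(14)): arr=[25 5 6 3 14 10] head=5 tail=5 count=6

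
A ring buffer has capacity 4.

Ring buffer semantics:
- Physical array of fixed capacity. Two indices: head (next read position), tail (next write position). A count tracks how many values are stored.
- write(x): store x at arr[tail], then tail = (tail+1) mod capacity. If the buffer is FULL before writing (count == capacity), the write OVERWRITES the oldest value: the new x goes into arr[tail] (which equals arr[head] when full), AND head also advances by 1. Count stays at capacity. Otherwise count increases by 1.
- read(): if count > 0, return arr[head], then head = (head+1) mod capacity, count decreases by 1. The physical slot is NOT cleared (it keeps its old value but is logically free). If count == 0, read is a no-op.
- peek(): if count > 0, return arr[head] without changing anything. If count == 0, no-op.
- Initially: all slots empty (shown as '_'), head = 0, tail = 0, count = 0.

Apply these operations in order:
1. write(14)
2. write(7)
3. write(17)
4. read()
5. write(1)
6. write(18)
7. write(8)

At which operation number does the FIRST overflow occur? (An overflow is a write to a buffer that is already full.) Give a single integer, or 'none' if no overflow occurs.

Answer: 7

Derivation:
After op 1 (write(14)): arr=[14 _ _ _] head=0 tail=1 count=1
After op 2 (write(7)): arr=[14 7 _ _] head=0 tail=2 count=2
After op 3 (write(17)): arr=[14 7 17 _] head=0 tail=3 count=3
After op 4 (read()): arr=[14 7 17 _] head=1 tail=3 count=2
After op 5 (write(1)): arr=[14 7 17 1] head=1 tail=0 count=3
After op 6 (write(18)): arr=[18 7 17 1] head=1 tail=1 count=4
After op 7 (write(8)): arr=[18 8 17 1] head=2 tail=2 count=4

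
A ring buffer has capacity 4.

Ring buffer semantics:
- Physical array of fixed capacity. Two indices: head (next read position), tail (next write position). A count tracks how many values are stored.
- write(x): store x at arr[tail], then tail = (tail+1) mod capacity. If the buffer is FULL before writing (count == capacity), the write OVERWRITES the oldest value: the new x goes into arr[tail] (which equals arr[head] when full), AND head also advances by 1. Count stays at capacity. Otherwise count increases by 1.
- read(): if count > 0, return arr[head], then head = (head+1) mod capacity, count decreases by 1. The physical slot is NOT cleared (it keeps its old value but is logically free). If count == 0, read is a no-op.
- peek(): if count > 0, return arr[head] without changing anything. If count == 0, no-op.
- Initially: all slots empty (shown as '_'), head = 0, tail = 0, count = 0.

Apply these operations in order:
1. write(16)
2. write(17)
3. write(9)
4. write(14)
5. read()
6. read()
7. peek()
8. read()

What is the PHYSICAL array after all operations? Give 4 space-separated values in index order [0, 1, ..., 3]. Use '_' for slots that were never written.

Answer: 16 17 9 14

Derivation:
After op 1 (write(16)): arr=[16 _ _ _] head=0 tail=1 count=1
After op 2 (write(17)): arr=[16 17 _ _] head=0 tail=2 count=2
After op 3 (write(9)): arr=[16 17 9 _] head=0 tail=3 count=3
After op 4 (write(14)): arr=[16 17 9 14] head=0 tail=0 count=4
After op 5 (read()): arr=[16 17 9 14] head=1 tail=0 count=3
After op 6 (read()): arr=[16 17 9 14] head=2 tail=0 count=2
After op 7 (peek()): arr=[16 17 9 14] head=2 tail=0 count=2
After op 8 (read()): arr=[16 17 9 14] head=3 tail=0 count=1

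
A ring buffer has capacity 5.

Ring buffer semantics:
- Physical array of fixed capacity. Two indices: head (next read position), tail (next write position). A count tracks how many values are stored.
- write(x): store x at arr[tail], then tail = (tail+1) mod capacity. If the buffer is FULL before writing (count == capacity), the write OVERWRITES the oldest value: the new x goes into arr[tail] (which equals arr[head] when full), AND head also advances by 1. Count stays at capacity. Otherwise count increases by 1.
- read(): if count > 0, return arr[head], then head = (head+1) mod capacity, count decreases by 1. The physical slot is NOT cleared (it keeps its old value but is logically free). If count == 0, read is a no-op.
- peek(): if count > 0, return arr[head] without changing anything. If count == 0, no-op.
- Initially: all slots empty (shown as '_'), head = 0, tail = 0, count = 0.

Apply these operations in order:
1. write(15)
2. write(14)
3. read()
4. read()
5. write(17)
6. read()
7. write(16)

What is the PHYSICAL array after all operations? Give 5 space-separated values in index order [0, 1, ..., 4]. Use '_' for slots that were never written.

Answer: 15 14 17 16 _

Derivation:
After op 1 (write(15)): arr=[15 _ _ _ _] head=0 tail=1 count=1
After op 2 (write(14)): arr=[15 14 _ _ _] head=0 tail=2 count=2
After op 3 (read()): arr=[15 14 _ _ _] head=1 tail=2 count=1
After op 4 (read()): arr=[15 14 _ _ _] head=2 tail=2 count=0
After op 5 (write(17)): arr=[15 14 17 _ _] head=2 tail=3 count=1
After op 6 (read()): arr=[15 14 17 _ _] head=3 tail=3 count=0
After op 7 (write(16)): arr=[15 14 17 16 _] head=3 tail=4 count=1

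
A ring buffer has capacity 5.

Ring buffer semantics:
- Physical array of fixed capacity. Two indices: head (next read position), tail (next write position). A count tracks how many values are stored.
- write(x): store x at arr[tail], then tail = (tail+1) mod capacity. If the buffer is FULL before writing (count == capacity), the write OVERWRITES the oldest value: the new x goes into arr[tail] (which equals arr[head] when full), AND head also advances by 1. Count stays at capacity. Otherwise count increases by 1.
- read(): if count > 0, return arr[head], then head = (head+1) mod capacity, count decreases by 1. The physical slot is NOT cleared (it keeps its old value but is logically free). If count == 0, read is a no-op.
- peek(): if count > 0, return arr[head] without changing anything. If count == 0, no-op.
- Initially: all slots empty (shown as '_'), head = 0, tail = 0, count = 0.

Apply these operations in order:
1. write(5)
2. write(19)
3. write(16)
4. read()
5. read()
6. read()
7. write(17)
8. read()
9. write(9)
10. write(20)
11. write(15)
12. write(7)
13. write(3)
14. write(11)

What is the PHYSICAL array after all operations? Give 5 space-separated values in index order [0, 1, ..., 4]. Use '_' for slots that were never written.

After op 1 (write(5)): arr=[5 _ _ _ _] head=0 tail=1 count=1
After op 2 (write(19)): arr=[5 19 _ _ _] head=0 tail=2 count=2
After op 3 (write(16)): arr=[5 19 16 _ _] head=0 tail=3 count=3
After op 4 (read()): arr=[5 19 16 _ _] head=1 tail=3 count=2
After op 5 (read()): arr=[5 19 16 _ _] head=2 tail=3 count=1
After op 6 (read()): arr=[5 19 16 _ _] head=3 tail=3 count=0
After op 7 (write(17)): arr=[5 19 16 17 _] head=3 tail=4 count=1
After op 8 (read()): arr=[5 19 16 17 _] head=4 tail=4 count=0
After op 9 (write(9)): arr=[5 19 16 17 9] head=4 tail=0 count=1
After op 10 (write(20)): arr=[20 19 16 17 9] head=4 tail=1 count=2
After op 11 (write(15)): arr=[20 15 16 17 9] head=4 tail=2 count=3
After op 12 (write(7)): arr=[20 15 7 17 9] head=4 tail=3 count=4
After op 13 (write(3)): arr=[20 15 7 3 9] head=4 tail=4 count=5
After op 14 (write(11)): arr=[20 15 7 3 11] head=0 tail=0 count=5

Answer: 20 15 7 3 11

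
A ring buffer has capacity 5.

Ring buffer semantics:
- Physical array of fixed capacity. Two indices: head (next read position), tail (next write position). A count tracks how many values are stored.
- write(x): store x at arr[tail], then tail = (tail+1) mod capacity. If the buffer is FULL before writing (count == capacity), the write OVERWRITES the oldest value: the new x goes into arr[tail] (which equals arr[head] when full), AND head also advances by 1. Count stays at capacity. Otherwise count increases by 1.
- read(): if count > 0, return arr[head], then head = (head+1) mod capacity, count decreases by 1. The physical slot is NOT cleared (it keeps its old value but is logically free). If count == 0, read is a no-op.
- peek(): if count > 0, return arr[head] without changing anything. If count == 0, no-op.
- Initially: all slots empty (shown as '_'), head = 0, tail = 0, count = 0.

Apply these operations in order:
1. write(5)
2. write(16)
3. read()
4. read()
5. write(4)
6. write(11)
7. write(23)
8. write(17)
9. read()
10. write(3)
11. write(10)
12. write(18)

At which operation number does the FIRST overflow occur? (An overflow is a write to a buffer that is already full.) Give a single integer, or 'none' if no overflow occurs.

After op 1 (write(5)): arr=[5 _ _ _ _] head=0 tail=1 count=1
After op 2 (write(16)): arr=[5 16 _ _ _] head=0 tail=2 count=2
After op 3 (read()): arr=[5 16 _ _ _] head=1 tail=2 count=1
After op 4 (read()): arr=[5 16 _ _ _] head=2 tail=2 count=0
After op 5 (write(4)): arr=[5 16 4 _ _] head=2 tail=3 count=1
After op 6 (write(11)): arr=[5 16 4 11 _] head=2 tail=4 count=2
After op 7 (write(23)): arr=[5 16 4 11 23] head=2 tail=0 count=3
After op 8 (write(17)): arr=[17 16 4 11 23] head=2 tail=1 count=4
After op 9 (read()): arr=[17 16 4 11 23] head=3 tail=1 count=3
After op 10 (write(3)): arr=[17 3 4 11 23] head=3 tail=2 count=4
After op 11 (write(10)): arr=[17 3 10 11 23] head=3 tail=3 count=5
After op 12 (write(18)): arr=[17 3 10 18 23] head=4 tail=4 count=5

Answer: 12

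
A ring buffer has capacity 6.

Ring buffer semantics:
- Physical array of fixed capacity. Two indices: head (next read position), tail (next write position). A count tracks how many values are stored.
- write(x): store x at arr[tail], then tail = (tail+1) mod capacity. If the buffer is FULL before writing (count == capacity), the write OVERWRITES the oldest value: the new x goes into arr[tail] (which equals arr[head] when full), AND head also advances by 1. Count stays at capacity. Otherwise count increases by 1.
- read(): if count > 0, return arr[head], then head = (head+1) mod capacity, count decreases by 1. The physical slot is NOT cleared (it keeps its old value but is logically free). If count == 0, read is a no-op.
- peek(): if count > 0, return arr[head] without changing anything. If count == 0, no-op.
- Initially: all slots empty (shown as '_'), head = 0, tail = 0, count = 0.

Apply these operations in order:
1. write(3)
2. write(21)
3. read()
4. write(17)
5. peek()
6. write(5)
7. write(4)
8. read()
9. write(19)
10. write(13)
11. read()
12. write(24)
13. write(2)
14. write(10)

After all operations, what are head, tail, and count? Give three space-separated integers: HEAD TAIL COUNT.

After op 1 (write(3)): arr=[3 _ _ _ _ _] head=0 tail=1 count=1
After op 2 (write(21)): arr=[3 21 _ _ _ _] head=0 tail=2 count=2
After op 3 (read()): arr=[3 21 _ _ _ _] head=1 tail=2 count=1
After op 4 (write(17)): arr=[3 21 17 _ _ _] head=1 tail=3 count=2
After op 5 (peek()): arr=[3 21 17 _ _ _] head=1 tail=3 count=2
After op 6 (write(5)): arr=[3 21 17 5 _ _] head=1 tail=4 count=3
After op 7 (write(4)): arr=[3 21 17 5 4 _] head=1 tail=5 count=4
After op 8 (read()): arr=[3 21 17 5 4 _] head=2 tail=5 count=3
After op 9 (write(19)): arr=[3 21 17 5 4 19] head=2 tail=0 count=4
After op 10 (write(13)): arr=[13 21 17 5 4 19] head=2 tail=1 count=5
After op 11 (read()): arr=[13 21 17 5 4 19] head=3 tail=1 count=4
After op 12 (write(24)): arr=[13 24 17 5 4 19] head=3 tail=2 count=5
After op 13 (write(2)): arr=[13 24 2 5 4 19] head=3 tail=3 count=6
After op 14 (write(10)): arr=[13 24 2 10 4 19] head=4 tail=4 count=6

Answer: 4 4 6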